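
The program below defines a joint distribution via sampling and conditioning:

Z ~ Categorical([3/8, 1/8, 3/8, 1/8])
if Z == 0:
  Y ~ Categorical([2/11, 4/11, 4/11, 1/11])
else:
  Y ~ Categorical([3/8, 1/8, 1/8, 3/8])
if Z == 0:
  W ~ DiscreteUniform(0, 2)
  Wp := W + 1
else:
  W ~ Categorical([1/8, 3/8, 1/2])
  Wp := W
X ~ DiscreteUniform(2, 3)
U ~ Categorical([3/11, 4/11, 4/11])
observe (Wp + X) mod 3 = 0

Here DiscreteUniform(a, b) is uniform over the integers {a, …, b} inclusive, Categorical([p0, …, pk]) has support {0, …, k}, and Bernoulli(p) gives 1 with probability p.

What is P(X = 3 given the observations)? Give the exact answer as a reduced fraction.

P(X = 3 | obs) = 13/36

Enumerate traces; 96 have nonzero weight after conditioning:
  (Z=0, Y=0, W=0, X=2, U=0) weight 3/968
  (Z=0, Y=0, W=0, X=2, U=1) weight 1/242
  (Z=0, Y=0, W=0, X=2, U=2) weight 1/242
  (Z=0, Y=0, W=2, X=3, U=0) weight 3/968
  (Z=0, Y=0, W=2, X=3, U=1) weight 1/242
  (Z=0, Y=0, W=2, X=3, U=2) weight 1/242
  (Z=0, Y=1, W=0, X=2, U=0) weight 3/484
  (Z=0, Y=1, W=0, X=2, U=1) weight 1/121
  … 88 more
Group by X:
  weight(X=2) = 23/128
  weight(X=3) = 13/128
Total weight = 23/128 + 13/128 = 9/32
P(X=2 | obs) = 23/128 / 9/32 = 23/36
P(X=3 | obs) = 13/128 / 9/32 = 13/36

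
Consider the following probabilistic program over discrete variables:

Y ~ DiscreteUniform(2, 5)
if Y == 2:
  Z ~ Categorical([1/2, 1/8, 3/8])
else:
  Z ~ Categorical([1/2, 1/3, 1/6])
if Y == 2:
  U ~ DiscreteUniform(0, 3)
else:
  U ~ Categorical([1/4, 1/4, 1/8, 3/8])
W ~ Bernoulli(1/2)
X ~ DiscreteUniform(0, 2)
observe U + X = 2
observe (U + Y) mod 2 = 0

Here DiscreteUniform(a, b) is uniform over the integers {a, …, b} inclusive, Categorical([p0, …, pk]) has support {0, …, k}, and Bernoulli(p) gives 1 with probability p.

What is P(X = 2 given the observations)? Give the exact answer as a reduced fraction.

P(X = 2 | obs) = 4/11

Enumerate traces; 36 have nonzero weight after conditioning:
  (Y=2, Z=0, U=0, W=0, X=2) weight 1/192
  (Y=2, Z=0, U=0, W=1, X=2) weight 1/192
  (Y=2, Z=0, U=2, W=0, X=0) weight 1/192
  (Y=2, Z=0, U=2, W=1, X=0) weight 1/192
  (Y=2, Z=1, U=0, W=0, X=2) weight 1/768
  (Y=2, Z=1, U=0, W=1, X=2) weight 1/768
  (Y=2, Z=1, U=2, W=0, X=0) weight 1/768
  (Y=2, Z=1, U=2, W=1, X=0) weight 1/768
  (Y=3, Z=0, U=1, W=0, X=1) weight 1/192
  … 27 more
Group by X:
  weight(X=0) = 1/32
  weight(X=1) = 1/24
  weight(X=2) = 1/24
Total weight = 1/32 + 1/24 + 1/24 = 11/96
P(X=0 | obs) = 1/32 / 11/96 = 3/11
P(X=1 | obs) = 1/24 / 11/96 = 4/11
P(X=2 | obs) = 1/24 / 11/96 = 4/11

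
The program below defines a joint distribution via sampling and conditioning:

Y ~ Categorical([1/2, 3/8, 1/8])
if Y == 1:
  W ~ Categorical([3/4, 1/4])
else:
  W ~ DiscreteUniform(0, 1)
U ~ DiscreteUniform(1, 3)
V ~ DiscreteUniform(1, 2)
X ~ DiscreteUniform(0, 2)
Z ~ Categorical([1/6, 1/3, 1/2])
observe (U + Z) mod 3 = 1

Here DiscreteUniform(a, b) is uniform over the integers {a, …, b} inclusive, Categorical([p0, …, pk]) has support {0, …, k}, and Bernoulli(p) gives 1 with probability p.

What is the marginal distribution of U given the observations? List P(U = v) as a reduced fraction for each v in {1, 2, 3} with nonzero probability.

Enumerate traces; 108 have nonzero weight after conditioning:
  (Y=0, W=0, U=1, V=1, X=0, Z=0) weight 1/432
  (Y=0, W=0, U=1, V=1, X=1, Z=0) weight 1/432
  (Y=0, W=0, U=1, V=1, X=2, Z=0) weight 1/432
  (Y=0, W=0, U=1, V=2, X=0, Z=0) weight 1/432
  (Y=0, W=0, U=1, V=2, X=1, Z=0) weight 1/432
  (Y=0, W=0, U=1, V=2, X=2, Z=0) weight 1/432
  (Y=0, W=0, U=2, V=1, X=0, Z=2) weight 1/144
  (Y=0, W=0, U=2, V=1, X=1, Z=2) weight 1/144
  (Y=0, W=0, U=3, V=1, X=0, Z=1) weight 1/216
  … 99 more
Group by U:
  weight(U=1) = 1/18
  weight(U=2) = 1/6
  weight(U=3) = 1/9
Total weight = 1/18 + 1/6 + 1/9 = 1/3
P(U=1 | obs) = 1/18 / 1/3 = 1/6
P(U=2 | obs) = 1/6 / 1/3 = 1/2
P(U=3 | obs) = 1/9 / 1/3 = 1/3

P(U=1) = 1/6, P(U=2) = 1/2, P(U=3) = 1/3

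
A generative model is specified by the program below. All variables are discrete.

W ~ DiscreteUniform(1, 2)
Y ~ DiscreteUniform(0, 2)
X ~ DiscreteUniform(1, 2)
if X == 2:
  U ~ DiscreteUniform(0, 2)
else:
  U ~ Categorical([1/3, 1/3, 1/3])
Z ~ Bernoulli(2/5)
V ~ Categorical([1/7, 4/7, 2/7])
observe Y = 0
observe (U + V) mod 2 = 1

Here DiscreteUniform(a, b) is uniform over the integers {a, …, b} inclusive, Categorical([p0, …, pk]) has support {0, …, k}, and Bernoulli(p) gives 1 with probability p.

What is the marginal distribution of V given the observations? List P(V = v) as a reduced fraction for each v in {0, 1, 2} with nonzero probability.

Enumerate traces; 32 have nonzero weight after conditioning:
  (W=1, Y=0, X=1, U=0, Z=0, V=1) weight 1/105
  (W=1, Y=0, X=1, U=0, Z=1, V=1) weight 2/315
  (W=1, Y=0, X=1, U=1, Z=0, V=0) weight 1/420
  (W=1, Y=0, X=1, U=1, Z=0, V=2) weight 1/210
  (W=1, Y=0, X=1, U=1, Z=1, V=0) weight 1/630
  (W=1, Y=0, X=1, U=1, Z=1, V=2) weight 1/315
  (W=1, Y=0, X=1, U=2, Z=0, V=1) weight 1/105
  (W=1, Y=0, X=1, U=2, Z=1, V=1) weight 2/315
  … 24 more
Group by V:
  weight(V=0) = 1/63
  weight(V=1) = 8/63
  weight(V=2) = 2/63
Total weight = 1/63 + 8/63 + 2/63 = 11/63
P(V=0 | obs) = 1/63 / 11/63 = 1/11
P(V=1 | obs) = 8/63 / 11/63 = 8/11
P(V=2 | obs) = 2/63 / 11/63 = 2/11

P(V=0) = 1/11, P(V=1) = 8/11, P(V=2) = 2/11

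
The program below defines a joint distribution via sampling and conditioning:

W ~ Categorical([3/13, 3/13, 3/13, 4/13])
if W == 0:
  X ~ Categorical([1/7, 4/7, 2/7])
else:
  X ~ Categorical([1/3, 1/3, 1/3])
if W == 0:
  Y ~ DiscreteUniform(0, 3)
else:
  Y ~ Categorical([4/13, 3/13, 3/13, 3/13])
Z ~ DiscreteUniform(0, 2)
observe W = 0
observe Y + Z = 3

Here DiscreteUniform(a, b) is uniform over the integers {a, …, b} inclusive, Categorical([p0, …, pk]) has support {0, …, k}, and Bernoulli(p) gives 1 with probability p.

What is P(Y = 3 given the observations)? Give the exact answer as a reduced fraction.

Enumerate traces; 9 have nonzero weight after conditioning:
  (W=0, X=0, Y=1, Z=2) weight 1/364
  (W=0, X=0, Y=2, Z=1) weight 1/364
  (W=0, X=0, Y=3, Z=0) weight 1/364
  (W=0, X=1, Y=1, Z=2) weight 1/91
  (W=0, X=1, Y=2, Z=1) weight 1/91
  (W=0, X=1, Y=3, Z=0) weight 1/91
  (W=0, X=2, Y=1, Z=2) weight 1/182
  (W=0, X=2, Y=2, Z=1) weight 1/182
  … 1 more
Group by Y:
  weight(Y=1) = 1/52
  weight(Y=2) = 1/52
  weight(Y=3) = 1/52
Total weight = 1/52 + 1/52 + 1/52 = 3/52
P(Y=1 | obs) = 1/52 / 3/52 = 1/3
P(Y=2 | obs) = 1/52 / 3/52 = 1/3
P(Y=3 | obs) = 1/52 / 3/52 = 1/3

P(Y = 3 | obs) = 1/3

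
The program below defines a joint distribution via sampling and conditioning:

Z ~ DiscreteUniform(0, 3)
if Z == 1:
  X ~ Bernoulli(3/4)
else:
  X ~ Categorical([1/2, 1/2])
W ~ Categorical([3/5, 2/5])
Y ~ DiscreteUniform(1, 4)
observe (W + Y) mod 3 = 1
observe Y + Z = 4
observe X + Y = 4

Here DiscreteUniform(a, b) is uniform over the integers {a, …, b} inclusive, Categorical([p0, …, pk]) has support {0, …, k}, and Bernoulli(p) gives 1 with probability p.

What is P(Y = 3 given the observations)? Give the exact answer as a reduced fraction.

Enumerate traces; 2 have nonzero weight after conditioning:
  (Z=0, X=0, W=0, Y=4) weight 3/160
  (Z=1, X=1, W=1, Y=3) weight 3/160
Group by Y:
  weight(Y=3) = 3/160
  weight(Y=4) = 3/160
Total weight = 3/160 + 3/160 = 3/80
P(Y=3 | obs) = 3/160 / 3/80 = 1/2
P(Y=4 | obs) = 3/160 / 3/80 = 1/2

P(Y = 3 | obs) = 1/2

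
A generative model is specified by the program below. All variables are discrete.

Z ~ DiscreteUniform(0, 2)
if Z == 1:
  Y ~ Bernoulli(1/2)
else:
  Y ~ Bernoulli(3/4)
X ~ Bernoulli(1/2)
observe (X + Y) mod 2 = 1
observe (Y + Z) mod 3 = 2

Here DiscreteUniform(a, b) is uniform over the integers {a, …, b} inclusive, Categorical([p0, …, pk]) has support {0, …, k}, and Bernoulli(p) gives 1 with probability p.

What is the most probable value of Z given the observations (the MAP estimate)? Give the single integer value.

argmax_v P(Z = v | obs) = 1

Enumerate traces; 2 have nonzero weight after conditioning:
  (Z=1, Y=1, X=0) weight 1/12
  (Z=2, Y=0, X=1) weight 1/24
Group by Z:
  weight(Z=1) = 1/12
  weight(Z=2) = 1/24
Total weight = 1/12 + 1/24 = 1/8
P(Z=1 | obs) = 1/12 / 1/8 = 2/3
P(Z=2 | obs) = 1/24 / 1/8 = 1/3
argmax = 1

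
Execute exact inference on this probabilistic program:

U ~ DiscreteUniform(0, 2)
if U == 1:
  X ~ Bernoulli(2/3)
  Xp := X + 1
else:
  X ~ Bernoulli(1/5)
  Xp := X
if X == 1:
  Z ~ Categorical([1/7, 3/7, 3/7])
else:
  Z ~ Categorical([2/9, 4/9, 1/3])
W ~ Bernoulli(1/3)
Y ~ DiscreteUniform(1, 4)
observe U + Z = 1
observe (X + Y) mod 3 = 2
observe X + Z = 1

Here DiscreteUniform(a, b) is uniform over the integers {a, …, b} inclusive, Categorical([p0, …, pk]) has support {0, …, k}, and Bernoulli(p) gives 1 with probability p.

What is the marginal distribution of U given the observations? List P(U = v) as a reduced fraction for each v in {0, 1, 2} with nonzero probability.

P(U=0) = 28/43, P(U=1) = 15/43

Enumerate traces; 6 have nonzero weight after conditioning:
  (U=0, X=0, Z=1, W=0, Y=2) weight 8/405
  (U=0, X=0, Z=1, W=1, Y=2) weight 4/405
  (U=1, X=1, Z=0, W=0, Y=1) weight 1/189
  (U=1, X=1, Z=0, W=0, Y=4) weight 1/189
  (U=1, X=1, Z=0, W=1, Y=1) weight 1/378
  (U=1, X=1, Z=0, W=1, Y=4) weight 1/378
Group by U:
  weight(U=0) = 4/135
  weight(U=1) = 1/63
Total weight = 4/135 + 1/63 = 43/945
P(U=0 | obs) = 4/135 / 43/945 = 28/43
P(U=1 | obs) = 1/63 / 43/945 = 15/43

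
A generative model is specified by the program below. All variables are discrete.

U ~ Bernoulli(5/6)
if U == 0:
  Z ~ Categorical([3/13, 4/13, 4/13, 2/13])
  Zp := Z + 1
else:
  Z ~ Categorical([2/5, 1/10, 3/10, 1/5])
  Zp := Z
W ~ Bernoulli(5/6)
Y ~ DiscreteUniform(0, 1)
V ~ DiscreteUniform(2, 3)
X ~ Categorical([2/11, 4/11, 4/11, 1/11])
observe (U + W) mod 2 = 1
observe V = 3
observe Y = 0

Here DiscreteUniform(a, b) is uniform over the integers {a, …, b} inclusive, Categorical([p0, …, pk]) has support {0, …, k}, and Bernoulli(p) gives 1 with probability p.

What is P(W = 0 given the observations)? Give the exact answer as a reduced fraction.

Enumerate traces; 32 have nonzero weight after conditioning:
  (U=0, Z=0, W=1, Y=0, V=3, X=0) weight 5/3432
  (U=0, Z=0, W=1, Y=0, V=3, X=1) weight 5/1716
  (U=0, Z=0, W=1, Y=0, V=3, X=2) weight 5/1716
  (U=0, Z=0, W=1, Y=0, V=3, X=3) weight 5/6864
  (U=0, Z=1, W=1, Y=0, V=3, X=0) weight 5/2574
  (U=0, Z=1, W=1, Y=0, V=3, X=1) weight 5/1287
  (U=0, Z=1, W=1, Y=0, V=3, X=2) weight 5/1287
  (U=0, Z=1, W=1, Y=0, V=3, X=3) weight 5/5148
  (U=1, Z=0, W=0, Y=0, V=3, X=0) weight 1/396
  … 23 more
Group by W:
  weight(W=0) = 5/144
  weight(W=1) = 5/144
Total weight = 5/144 + 5/144 = 5/72
P(W=0 | obs) = 5/144 / 5/72 = 1/2
P(W=1 | obs) = 5/144 / 5/72 = 1/2

P(W = 0 | obs) = 1/2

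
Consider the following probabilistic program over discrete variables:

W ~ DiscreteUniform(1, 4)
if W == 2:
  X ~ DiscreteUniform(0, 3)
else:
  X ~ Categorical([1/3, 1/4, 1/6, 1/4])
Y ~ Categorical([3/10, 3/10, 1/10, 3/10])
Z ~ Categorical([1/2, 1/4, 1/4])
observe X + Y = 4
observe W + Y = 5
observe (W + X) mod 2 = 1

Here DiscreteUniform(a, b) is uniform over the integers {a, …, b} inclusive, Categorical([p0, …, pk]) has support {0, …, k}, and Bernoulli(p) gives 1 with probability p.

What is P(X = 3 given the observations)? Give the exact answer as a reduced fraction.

Enumerate traces; 9 have nonzero weight after conditioning:
  (W=2, X=1, Y=3, Z=0) weight 3/320
  (W=2, X=1, Y=3, Z=1) weight 3/640
  (W=2, X=1, Y=3, Z=2) weight 3/640
  (W=3, X=2, Y=2, Z=0) weight 1/480
  (W=3, X=2, Y=2, Z=1) weight 1/960
  (W=3, X=2, Y=2, Z=2) weight 1/960
  (W=4, X=3, Y=1, Z=0) weight 3/320
  (W=4, X=3, Y=1, Z=1) weight 3/640
  … 1 more
Group by X:
  weight(X=1) = 3/160
  weight(X=2) = 1/240
  weight(X=3) = 3/160
Total weight = 3/160 + 1/240 + 3/160 = 1/24
P(X=1 | obs) = 3/160 / 1/24 = 9/20
P(X=2 | obs) = 1/240 / 1/24 = 1/10
P(X=3 | obs) = 3/160 / 1/24 = 9/20

P(X = 3 | obs) = 9/20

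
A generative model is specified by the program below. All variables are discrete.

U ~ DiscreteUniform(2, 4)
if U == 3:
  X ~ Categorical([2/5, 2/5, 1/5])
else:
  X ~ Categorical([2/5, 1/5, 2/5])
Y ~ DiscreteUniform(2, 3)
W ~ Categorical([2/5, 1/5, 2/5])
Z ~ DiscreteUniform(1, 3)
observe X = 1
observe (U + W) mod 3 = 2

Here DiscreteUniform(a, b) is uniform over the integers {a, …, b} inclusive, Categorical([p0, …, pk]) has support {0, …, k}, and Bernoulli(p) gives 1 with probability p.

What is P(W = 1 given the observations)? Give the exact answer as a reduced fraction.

Enumerate traces; 18 have nonzero weight after conditioning:
  (U=2, X=1, Y=2, W=0, Z=1) weight 1/225
  (U=2, X=1, Y=2, W=0, Z=2) weight 1/225
  (U=2, X=1, Y=2, W=0, Z=3) weight 1/225
  (U=2, X=1, Y=3, W=0, Z=1) weight 1/225
  (U=2, X=1, Y=3, W=0, Z=2) weight 1/225
  (U=2, X=1, Y=3, W=0, Z=3) weight 1/225
  (U=3, X=1, Y=2, W=2, Z=1) weight 2/225
  (U=3, X=1, Y=2, W=2, Z=2) weight 2/225
  (U=4, X=1, Y=2, W=1, Z=1) weight 1/450
  … 9 more
Group by W:
  weight(W=0) = 2/75
  weight(W=1) = 1/75
  weight(W=2) = 4/75
Total weight = 2/75 + 1/75 + 4/75 = 7/75
P(W=0 | obs) = 2/75 / 7/75 = 2/7
P(W=1 | obs) = 1/75 / 7/75 = 1/7
P(W=2 | obs) = 4/75 / 7/75 = 4/7

P(W = 1 | obs) = 1/7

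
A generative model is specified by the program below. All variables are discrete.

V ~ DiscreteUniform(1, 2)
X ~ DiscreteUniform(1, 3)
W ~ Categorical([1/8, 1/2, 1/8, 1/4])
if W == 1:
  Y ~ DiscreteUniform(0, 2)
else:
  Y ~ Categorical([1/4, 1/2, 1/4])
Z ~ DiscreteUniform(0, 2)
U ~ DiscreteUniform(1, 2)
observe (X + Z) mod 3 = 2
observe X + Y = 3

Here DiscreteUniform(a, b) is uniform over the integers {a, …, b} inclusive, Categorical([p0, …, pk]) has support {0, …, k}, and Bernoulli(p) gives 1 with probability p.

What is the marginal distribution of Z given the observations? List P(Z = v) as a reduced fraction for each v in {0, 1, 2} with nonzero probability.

P(Z=0) = 5/12, P(Z=1) = 7/24, P(Z=2) = 7/24

Enumerate traces; 48 have nonzero weight after conditioning:
  (V=1, X=1, W=0, Y=2, Z=1, U=1) weight 1/1152
  (V=1, X=1, W=0, Y=2, Z=1, U=2) weight 1/1152
  (V=1, X=1, W=1, Y=2, Z=1, U=1) weight 1/216
  (V=1, X=1, W=1, Y=2, Z=1, U=2) weight 1/216
  (V=1, X=1, W=2, Y=2, Z=1, U=1) weight 1/1152
  (V=1, X=1, W=2, Y=2, Z=1, U=2) weight 1/1152
  (V=1, X=1, W=3, Y=2, Z=1, U=1) weight 1/576
  (V=1, X=1, W=3, Y=2, Z=1, U=2) weight 1/576
  (V=1, X=2, W=0, Y=1, Z=0, U=1) weight 1/576
  (V=1, X=3, W=0, Y=0, Z=2, U=1) weight 1/1152
  … 38 more
Group by Z:
  weight(Z=0) = 5/108
  weight(Z=1) = 7/216
  weight(Z=2) = 7/216
Total weight = 5/108 + 7/216 + 7/216 = 1/9
P(Z=0 | obs) = 5/108 / 1/9 = 5/12
P(Z=1 | obs) = 7/216 / 1/9 = 7/24
P(Z=2 | obs) = 7/216 / 1/9 = 7/24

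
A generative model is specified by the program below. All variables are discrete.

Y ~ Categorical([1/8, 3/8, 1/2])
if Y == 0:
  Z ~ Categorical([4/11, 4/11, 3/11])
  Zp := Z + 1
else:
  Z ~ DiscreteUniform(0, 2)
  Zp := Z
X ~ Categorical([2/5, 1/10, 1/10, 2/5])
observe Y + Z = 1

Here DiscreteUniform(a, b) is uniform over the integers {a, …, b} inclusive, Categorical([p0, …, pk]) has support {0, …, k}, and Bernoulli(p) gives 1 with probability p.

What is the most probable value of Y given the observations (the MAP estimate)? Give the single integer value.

Enumerate traces; 8 have nonzero weight after conditioning:
  (Y=0, Z=1, X=0) weight 1/55
  (Y=0, Z=1, X=1) weight 1/220
  (Y=0, Z=1, X=2) weight 1/220
  (Y=0, Z=1, X=3) weight 1/55
  (Y=1, Z=0, X=0) weight 1/20
  (Y=1, Z=0, X=1) weight 1/80
  (Y=1, Z=0, X=2) weight 1/80
  (Y=1, Z=0, X=3) weight 1/20
Group by Y:
  weight(Y=0) = 1/22
  weight(Y=1) = 1/8
Total weight = 1/22 + 1/8 = 15/88
P(Y=0 | obs) = 1/22 / 15/88 = 4/15
P(Y=1 | obs) = 1/8 / 15/88 = 11/15
argmax = 1

argmax_v P(Y = v | obs) = 1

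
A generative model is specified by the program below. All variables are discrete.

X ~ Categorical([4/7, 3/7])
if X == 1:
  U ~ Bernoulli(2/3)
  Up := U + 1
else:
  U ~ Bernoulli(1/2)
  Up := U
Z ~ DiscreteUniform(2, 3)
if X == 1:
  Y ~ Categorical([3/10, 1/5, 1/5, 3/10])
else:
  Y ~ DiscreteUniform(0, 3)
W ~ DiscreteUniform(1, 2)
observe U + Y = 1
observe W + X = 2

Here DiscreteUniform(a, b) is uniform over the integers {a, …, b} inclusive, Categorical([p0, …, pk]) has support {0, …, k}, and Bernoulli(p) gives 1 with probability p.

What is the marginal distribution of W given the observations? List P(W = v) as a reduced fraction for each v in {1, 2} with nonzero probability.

Enumerate traces; 8 have nonzero weight after conditioning:
  (X=0, U=0, Z=2, Y=1, W=2) weight 1/56
  (X=0, U=0, Z=3, Y=1, W=2) weight 1/56
  (X=0, U=1, Z=2, Y=0, W=2) weight 1/56
  (X=0, U=1, Z=3, Y=0, W=2) weight 1/56
  (X=1, U=0, Z=2, Y=1, W=1) weight 1/140
  (X=1, U=0, Z=3, Y=1, W=1) weight 1/140
  (X=1, U=1, Z=2, Y=0, W=1) weight 3/140
  (X=1, U=1, Z=3, Y=0, W=1) weight 3/140
Group by W:
  weight(W=1) = 2/35
  weight(W=2) = 1/14
Total weight = 2/35 + 1/14 = 9/70
P(W=1 | obs) = 2/35 / 9/70 = 4/9
P(W=2 | obs) = 1/14 / 9/70 = 5/9

P(W=1) = 4/9, P(W=2) = 5/9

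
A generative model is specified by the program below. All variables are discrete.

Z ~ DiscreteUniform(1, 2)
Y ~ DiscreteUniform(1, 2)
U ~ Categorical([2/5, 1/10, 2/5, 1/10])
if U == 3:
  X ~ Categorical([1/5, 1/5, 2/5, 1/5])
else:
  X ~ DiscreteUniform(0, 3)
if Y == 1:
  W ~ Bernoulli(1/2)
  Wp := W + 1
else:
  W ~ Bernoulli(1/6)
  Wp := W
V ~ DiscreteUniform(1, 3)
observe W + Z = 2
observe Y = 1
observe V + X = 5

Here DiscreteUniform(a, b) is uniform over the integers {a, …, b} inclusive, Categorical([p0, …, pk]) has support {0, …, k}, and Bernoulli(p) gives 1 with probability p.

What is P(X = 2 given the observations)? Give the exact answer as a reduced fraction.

Enumerate traces; 16 have nonzero weight after conditioning:
  (Z=1, Y=1, U=0, X=2, W=1, V=3) weight 1/240
  (Z=1, Y=1, U=0, X=3, W=1, V=2) weight 1/240
  (Z=1, Y=1, U=1, X=2, W=1, V=3) weight 1/960
  (Z=1, Y=1, U=1, X=3, W=1, V=2) weight 1/960
  (Z=1, Y=1, U=2, X=2, W=1, V=3) weight 1/240
  (Z=1, Y=1, U=2, X=3, W=1, V=2) weight 1/240
  (Z=1, Y=1, U=3, X=2, W=1, V=3) weight 1/600
  (Z=1, Y=1, U=3, X=3, W=1, V=2) weight 1/1200
  … 8 more
Group by X:
  weight(X=2) = 53/2400
  weight(X=3) = 49/2400
Total weight = 53/2400 + 49/2400 = 17/400
P(X=2 | obs) = 53/2400 / 17/400 = 53/102
P(X=3 | obs) = 49/2400 / 17/400 = 49/102

P(X = 2 | obs) = 53/102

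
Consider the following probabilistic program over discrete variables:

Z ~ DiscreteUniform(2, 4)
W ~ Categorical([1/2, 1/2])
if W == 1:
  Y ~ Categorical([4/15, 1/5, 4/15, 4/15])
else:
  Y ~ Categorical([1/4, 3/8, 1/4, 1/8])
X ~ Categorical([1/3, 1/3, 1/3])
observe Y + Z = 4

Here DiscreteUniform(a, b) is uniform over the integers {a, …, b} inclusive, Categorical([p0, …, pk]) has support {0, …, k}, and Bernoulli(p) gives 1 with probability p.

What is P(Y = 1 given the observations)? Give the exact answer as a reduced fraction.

Enumerate traces; 18 have nonzero weight after conditioning:
  (Z=2, W=0, Y=2, X=0) weight 1/72
  (Z=2, W=0, Y=2, X=1) weight 1/72
  (Z=2, W=0, Y=2, X=2) weight 1/72
  (Z=2, W=1, Y=2, X=0) weight 2/135
  (Z=2, W=1, Y=2, X=1) weight 2/135
  (Z=2, W=1, Y=2, X=2) weight 2/135
  (Z=3, W=0, Y=1, X=0) weight 1/48
  (Z=3, W=0, Y=1, X=1) weight 1/48
  (Z=4, W=0, Y=0, X=0) weight 1/72
  … 9 more
Group by Y:
  weight(Y=0) = 31/360
  weight(Y=1) = 23/240
  weight(Y=2) = 31/360
Total weight = 31/360 + 23/240 + 31/360 = 193/720
P(Y=0 | obs) = 31/360 / 193/720 = 62/193
P(Y=1 | obs) = 23/240 / 193/720 = 69/193
P(Y=2 | obs) = 31/360 / 193/720 = 62/193

P(Y = 1 | obs) = 69/193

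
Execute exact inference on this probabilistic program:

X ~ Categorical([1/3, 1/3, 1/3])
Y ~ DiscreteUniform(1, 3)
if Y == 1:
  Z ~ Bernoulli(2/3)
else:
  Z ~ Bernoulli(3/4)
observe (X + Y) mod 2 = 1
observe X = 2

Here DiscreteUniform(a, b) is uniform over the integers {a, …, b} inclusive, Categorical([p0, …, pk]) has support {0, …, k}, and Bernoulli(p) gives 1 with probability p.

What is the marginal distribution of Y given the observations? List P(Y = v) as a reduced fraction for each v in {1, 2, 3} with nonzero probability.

Enumerate traces; 4 have nonzero weight after conditioning:
  (X=2, Y=1, Z=0) weight 1/27
  (X=2, Y=1, Z=1) weight 2/27
  (X=2, Y=3, Z=0) weight 1/36
  (X=2, Y=3, Z=1) weight 1/12
Group by Y:
  weight(Y=1) = 1/9
  weight(Y=3) = 1/9
Total weight = 1/9 + 1/9 = 2/9
P(Y=1 | obs) = 1/9 / 2/9 = 1/2
P(Y=3 | obs) = 1/9 / 2/9 = 1/2

P(Y=1) = 1/2, P(Y=3) = 1/2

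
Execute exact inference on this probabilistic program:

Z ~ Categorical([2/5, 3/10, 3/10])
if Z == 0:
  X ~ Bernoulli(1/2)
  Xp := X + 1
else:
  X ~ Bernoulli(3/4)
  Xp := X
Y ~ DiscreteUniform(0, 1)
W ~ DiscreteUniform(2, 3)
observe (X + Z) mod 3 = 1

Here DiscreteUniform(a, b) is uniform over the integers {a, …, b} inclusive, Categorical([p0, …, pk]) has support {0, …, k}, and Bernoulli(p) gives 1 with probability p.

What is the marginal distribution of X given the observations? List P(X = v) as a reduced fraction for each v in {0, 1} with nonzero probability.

P(X=0) = 3/11, P(X=1) = 8/11

Enumerate traces; 8 have nonzero weight after conditioning:
  (Z=0, X=1, Y=0, W=2) weight 1/20
  (Z=0, X=1, Y=0, W=3) weight 1/20
  (Z=0, X=1, Y=1, W=2) weight 1/20
  (Z=0, X=1, Y=1, W=3) weight 1/20
  (Z=1, X=0, Y=0, W=2) weight 3/160
  (Z=1, X=0, Y=0, W=3) weight 3/160
  (Z=1, X=0, Y=1, W=2) weight 3/160
  (Z=1, X=0, Y=1, W=3) weight 3/160
Group by X:
  weight(X=0) = 3/40
  weight(X=1) = 1/5
Total weight = 3/40 + 1/5 = 11/40
P(X=0 | obs) = 3/40 / 11/40 = 3/11
P(X=1 | obs) = 1/5 / 11/40 = 8/11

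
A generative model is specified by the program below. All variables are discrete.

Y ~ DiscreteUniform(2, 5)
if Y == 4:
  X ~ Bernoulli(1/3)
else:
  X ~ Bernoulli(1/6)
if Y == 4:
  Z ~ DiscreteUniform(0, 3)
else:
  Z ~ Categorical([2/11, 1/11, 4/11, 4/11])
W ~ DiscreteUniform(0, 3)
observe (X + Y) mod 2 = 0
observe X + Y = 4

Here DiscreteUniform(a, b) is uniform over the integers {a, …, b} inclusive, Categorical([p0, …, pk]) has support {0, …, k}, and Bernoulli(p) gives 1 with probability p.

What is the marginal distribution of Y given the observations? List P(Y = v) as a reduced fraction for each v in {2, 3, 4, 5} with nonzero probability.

Enumerate traces; 32 have nonzero weight after conditioning:
  (Y=3, X=1, Z=0, W=0) weight 1/528
  (Y=3, X=1, Z=0, W=1) weight 1/528
  (Y=3, X=1, Z=0, W=2) weight 1/528
  (Y=3, X=1, Z=0, W=3) weight 1/528
  (Y=3, X=1, Z=1, W=0) weight 1/1056
  (Y=3, X=1, Z=1, W=1) weight 1/1056
  (Y=3, X=1, Z=1, W=2) weight 1/1056
  (Y=3, X=1, Z=1, W=3) weight 1/1056
  (Y=4, X=0, Z=0, W=0) weight 1/96
  … 23 more
Group by Y:
  weight(Y=3) = 1/24
  weight(Y=4) = 1/6
Total weight = 1/24 + 1/6 = 5/24
P(Y=3 | obs) = 1/24 / 5/24 = 1/5
P(Y=4 | obs) = 1/6 / 5/24 = 4/5

P(Y=3) = 1/5, P(Y=4) = 4/5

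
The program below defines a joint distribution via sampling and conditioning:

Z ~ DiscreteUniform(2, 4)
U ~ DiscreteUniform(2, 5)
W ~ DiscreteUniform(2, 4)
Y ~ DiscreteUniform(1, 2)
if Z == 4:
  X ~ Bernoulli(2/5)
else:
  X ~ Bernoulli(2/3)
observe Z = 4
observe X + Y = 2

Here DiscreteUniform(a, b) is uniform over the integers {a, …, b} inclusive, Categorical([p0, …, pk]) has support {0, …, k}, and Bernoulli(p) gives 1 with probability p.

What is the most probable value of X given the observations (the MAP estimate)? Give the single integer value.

argmax_v P(X = v | obs) = 0

Enumerate traces; 24 have nonzero weight after conditioning:
  (Z=4, U=2, W=2, Y=1, X=1) weight 1/180
  (Z=4, U=2, W=2, Y=2, X=0) weight 1/120
  (Z=4, U=2, W=3, Y=1, X=1) weight 1/180
  (Z=4, U=2, W=3, Y=2, X=0) weight 1/120
  (Z=4, U=2, W=4, Y=1, X=1) weight 1/180
  (Z=4, U=2, W=4, Y=2, X=0) weight 1/120
  (Z=4, U=3, W=2, Y=1, X=1) weight 1/180
  (Z=4, U=3, W=2, Y=2, X=0) weight 1/120
  … 16 more
Group by X:
  weight(X=0) = 1/10
  weight(X=1) = 1/15
Total weight = 1/10 + 1/15 = 1/6
P(X=0 | obs) = 1/10 / 1/6 = 3/5
P(X=1 | obs) = 1/15 / 1/6 = 2/5
argmax = 0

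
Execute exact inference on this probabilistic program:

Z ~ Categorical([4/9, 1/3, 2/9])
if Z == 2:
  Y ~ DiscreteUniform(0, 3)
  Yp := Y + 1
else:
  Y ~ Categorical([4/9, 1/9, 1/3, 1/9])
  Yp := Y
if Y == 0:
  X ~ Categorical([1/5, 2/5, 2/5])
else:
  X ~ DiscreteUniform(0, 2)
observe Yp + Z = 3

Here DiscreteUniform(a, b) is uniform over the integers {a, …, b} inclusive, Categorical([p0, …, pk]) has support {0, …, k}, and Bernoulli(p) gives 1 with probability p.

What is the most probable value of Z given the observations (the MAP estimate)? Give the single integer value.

Enumerate traces; 9 have nonzero weight after conditioning:
  (Z=0, Y=3, X=0) weight 4/243
  (Z=0, Y=3, X=1) weight 4/243
  (Z=0, Y=3, X=2) weight 4/243
  (Z=1, Y=2, X=0) weight 1/27
  (Z=1, Y=2, X=1) weight 1/27
  (Z=1, Y=2, X=2) weight 1/27
  (Z=2, Y=0, X=0) weight 1/90
  (Z=2, Y=0, X=1) weight 1/45
  … 1 more
Group by Z:
  weight(Z=0) = 4/81
  weight(Z=1) = 1/9
  weight(Z=2) = 1/18
Total weight = 4/81 + 1/9 + 1/18 = 35/162
P(Z=0 | obs) = 4/81 / 35/162 = 8/35
P(Z=1 | obs) = 1/9 / 35/162 = 18/35
P(Z=2 | obs) = 1/18 / 35/162 = 9/35
argmax = 1

argmax_v P(Z = v | obs) = 1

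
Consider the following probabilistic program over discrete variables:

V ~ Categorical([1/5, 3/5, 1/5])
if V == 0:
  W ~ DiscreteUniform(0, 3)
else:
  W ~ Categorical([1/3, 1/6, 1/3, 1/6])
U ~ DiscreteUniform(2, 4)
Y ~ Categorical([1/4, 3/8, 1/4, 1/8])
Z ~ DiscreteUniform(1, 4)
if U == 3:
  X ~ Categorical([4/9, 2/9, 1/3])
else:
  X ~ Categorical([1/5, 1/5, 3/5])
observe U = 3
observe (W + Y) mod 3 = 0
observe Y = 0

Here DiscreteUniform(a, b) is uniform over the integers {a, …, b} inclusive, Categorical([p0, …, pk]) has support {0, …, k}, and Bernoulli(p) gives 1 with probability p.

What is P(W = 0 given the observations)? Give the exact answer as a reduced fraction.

P(W = 0 | obs) = 19/30

Enumerate traces; 72 have nonzero weight after conditioning:
  (V=0, W=0, U=3, Y=0, Z=1, X=0) weight 1/2160
  (V=0, W=0, U=3, Y=0, Z=1, X=1) weight 1/4320
  (V=0, W=0, U=3, Y=0, Z=1, X=2) weight 1/2880
  (V=0, W=0, U=3, Y=0, Z=2, X=0) weight 1/2160
  (V=0, W=0, U=3, Y=0, Z=2, X=1) weight 1/4320
  (V=0, W=0, U=3, Y=0, Z=2, X=2) weight 1/2880
  (V=0, W=0, U=3, Y=0, Z=3, X=0) weight 1/2160
  (V=0, W=0, U=3, Y=0, Z=3, X=1) weight 1/4320
  (V=0, W=3, U=3, Y=0, Z=1, X=0) weight 1/2160
  … 63 more
Group by W:
  weight(W=0) = 19/720
  weight(W=3) = 11/720
Total weight = 19/720 + 11/720 = 1/24
P(W=0 | obs) = 19/720 / 1/24 = 19/30
P(W=3 | obs) = 11/720 / 1/24 = 11/30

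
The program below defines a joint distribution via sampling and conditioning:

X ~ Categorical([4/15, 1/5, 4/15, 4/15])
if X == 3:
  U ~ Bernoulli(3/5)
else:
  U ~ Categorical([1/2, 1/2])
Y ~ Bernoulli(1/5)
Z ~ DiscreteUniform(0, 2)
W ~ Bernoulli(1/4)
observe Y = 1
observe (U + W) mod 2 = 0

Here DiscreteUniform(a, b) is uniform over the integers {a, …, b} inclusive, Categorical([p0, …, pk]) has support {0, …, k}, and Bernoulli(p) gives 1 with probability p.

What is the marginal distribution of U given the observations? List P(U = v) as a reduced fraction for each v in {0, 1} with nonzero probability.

Enumerate traces; 24 have nonzero weight after conditioning:
  (X=0, U=0, Y=1, Z=0, W=0) weight 1/150
  (X=0, U=0, Y=1, Z=1, W=0) weight 1/150
  (X=0, U=0, Y=1, Z=2, W=0) weight 1/150
  (X=0, U=1, Y=1, Z=0, W=1) weight 1/450
  (X=0, U=1, Y=1, Z=1, W=1) weight 1/450
  (X=0, U=1, Y=1, Z=2, W=1) weight 1/450
  (X=1, U=0, Y=1, Z=0, W=0) weight 1/200
  (X=1, U=0, Y=1, Z=1, W=0) weight 1/200
  … 16 more
Group by U:
  weight(U=0) = 71/1000
  weight(U=1) = 79/3000
Total weight = 71/1000 + 79/3000 = 73/750
P(U=0 | obs) = 71/1000 / 73/750 = 213/292
P(U=1 | obs) = 79/3000 / 73/750 = 79/292

P(U=0) = 213/292, P(U=1) = 79/292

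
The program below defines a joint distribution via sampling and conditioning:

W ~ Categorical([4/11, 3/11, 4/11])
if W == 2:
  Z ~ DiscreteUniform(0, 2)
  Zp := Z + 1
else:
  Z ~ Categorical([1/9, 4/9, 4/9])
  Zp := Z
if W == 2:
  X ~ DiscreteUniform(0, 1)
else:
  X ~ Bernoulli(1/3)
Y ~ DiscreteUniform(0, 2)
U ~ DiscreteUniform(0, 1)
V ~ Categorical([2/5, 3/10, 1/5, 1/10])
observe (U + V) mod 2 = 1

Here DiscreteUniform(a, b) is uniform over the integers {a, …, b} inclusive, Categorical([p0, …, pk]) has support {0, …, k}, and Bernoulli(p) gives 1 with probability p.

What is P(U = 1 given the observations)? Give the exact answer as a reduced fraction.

P(U = 1 | obs) = 3/5

Enumerate traces; 216 have nonzero weight after conditioning:
  (W=0, Z=0, X=0, Y=0, U=0, V=1) weight 2/1485
  (W=0, Z=0, X=0, Y=0, U=0, V=3) weight 2/4455
  (W=0, Z=0, X=0, Y=0, U=1, V=0) weight 8/4455
  (W=0, Z=0, X=0, Y=0, U=1, V=2) weight 4/4455
  (W=0, Z=0, X=0, Y=1, U=0, V=1) weight 2/1485
  (W=0, Z=0, X=0, Y=1, U=0, V=3) weight 2/4455
  (W=0, Z=0, X=0, Y=1, U=1, V=0) weight 8/4455
  (W=0, Z=0, X=0, Y=1, U=1, V=2) weight 4/4455
  … 208 more
Group by U:
  weight(U=0) = 1/5
  weight(U=1) = 3/10
Total weight = 1/5 + 3/10 = 1/2
P(U=0 | obs) = 1/5 / 1/2 = 2/5
P(U=1 | obs) = 3/10 / 1/2 = 3/5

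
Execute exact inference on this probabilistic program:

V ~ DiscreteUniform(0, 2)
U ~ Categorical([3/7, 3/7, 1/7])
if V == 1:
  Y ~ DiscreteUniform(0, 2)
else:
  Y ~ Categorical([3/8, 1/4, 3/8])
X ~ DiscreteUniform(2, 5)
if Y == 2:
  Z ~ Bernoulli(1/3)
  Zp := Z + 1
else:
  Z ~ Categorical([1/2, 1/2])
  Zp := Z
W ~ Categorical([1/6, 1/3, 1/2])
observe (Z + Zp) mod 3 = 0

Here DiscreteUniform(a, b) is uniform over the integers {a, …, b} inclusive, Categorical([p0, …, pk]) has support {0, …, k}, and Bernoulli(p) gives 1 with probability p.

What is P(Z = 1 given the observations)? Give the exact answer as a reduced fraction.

Enumerate traces; 324 have nonzero weight after conditioning:
  (V=0, U=0, Y=0, X=2, Z=0, W=0) weight 1/896
  (V=0, U=0, Y=0, X=2, Z=0, W=1) weight 1/448
  (V=0, U=0, Y=0, X=2, Z=0, W=2) weight 3/896
  (V=0, U=0, Y=0, X=3, Z=0, W=0) weight 1/896
  (V=0, U=0, Y=0, X=3, Z=0, W=1) weight 1/448
  (V=0, U=0, Y=0, X=3, Z=0, W=2) weight 3/896
  (V=0, U=0, Y=0, X=4, Z=0, W=0) weight 1/896
  (V=0, U=0, Y=0, X=4, Z=0, W=1) weight 1/448
  (V=0, U=0, Y=2, X=2, Z=1, W=0) weight 1/1344
  … 315 more
Group by Z:
  weight(Z=0) = 23/72
  weight(Z=1) = 13/108
Total weight = 23/72 + 13/108 = 95/216
P(Z=0 | obs) = 23/72 / 95/216 = 69/95
P(Z=1 | obs) = 13/108 / 95/216 = 26/95

P(Z = 1 | obs) = 26/95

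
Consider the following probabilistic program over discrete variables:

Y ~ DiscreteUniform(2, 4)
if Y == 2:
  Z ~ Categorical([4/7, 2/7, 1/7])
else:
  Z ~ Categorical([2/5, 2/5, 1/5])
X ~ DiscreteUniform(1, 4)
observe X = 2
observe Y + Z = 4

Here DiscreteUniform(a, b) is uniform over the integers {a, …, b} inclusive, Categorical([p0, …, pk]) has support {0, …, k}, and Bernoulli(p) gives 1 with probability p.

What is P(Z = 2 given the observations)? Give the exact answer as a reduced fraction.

Enumerate traces; 3 have nonzero weight after conditioning:
  (Y=2, Z=2, X=2) weight 1/84
  (Y=3, Z=1, X=2) weight 1/30
  (Y=4, Z=0, X=2) weight 1/30
Group by Z:
  weight(Z=0) = 1/30
  weight(Z=1) = 1/30
  weight(Z=2) = 1/84
Total weight = 1/30 + 1/30 + 1/84 = 11/140
P(Z=0 | obs) = 1/30 / 11/140 = 14/33
P(Z=1 | obs) = 1/30 / 11/140 = 14/33
P(Z=2 | obs) = 1/84 / 11/140 = 5/33

P(Z = 2 | obs) = 5/33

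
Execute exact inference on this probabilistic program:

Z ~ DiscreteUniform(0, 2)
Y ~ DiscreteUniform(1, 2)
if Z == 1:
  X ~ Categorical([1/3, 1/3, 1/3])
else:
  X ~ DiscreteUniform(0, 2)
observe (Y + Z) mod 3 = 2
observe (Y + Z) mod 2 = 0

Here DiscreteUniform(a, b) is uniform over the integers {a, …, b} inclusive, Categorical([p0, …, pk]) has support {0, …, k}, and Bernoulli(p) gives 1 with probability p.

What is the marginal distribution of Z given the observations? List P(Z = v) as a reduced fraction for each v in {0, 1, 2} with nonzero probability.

Enumerate traces; 6 have nonzero weight after conditioning:
  (Z=0, Y=2, X=0) weight 1/18
  (Z=0, Y=2, X=1) weight 1/18
  (Z=0, Y=2, X=2) weight 1/18
  (Z=1, Y=1, X=0) weight 1/18
  (Z=1, Y=1, X=1) weight 1/18
  (Z=1, Y=1, X=2) weight 1/18
Group by Z:
  weight(Z=0) = 1/6
  weight(Z=1) = 1/6
Total weight = 1/6 + 1/6 = 1/3
P(Z=0 | obs) = 1/6 / 1/3 = 1/2
P(Z=1 | obs) = 1/6 / 1/3 = 1/2

P(Z=0) = 1/2, P(Z=1) = 1/2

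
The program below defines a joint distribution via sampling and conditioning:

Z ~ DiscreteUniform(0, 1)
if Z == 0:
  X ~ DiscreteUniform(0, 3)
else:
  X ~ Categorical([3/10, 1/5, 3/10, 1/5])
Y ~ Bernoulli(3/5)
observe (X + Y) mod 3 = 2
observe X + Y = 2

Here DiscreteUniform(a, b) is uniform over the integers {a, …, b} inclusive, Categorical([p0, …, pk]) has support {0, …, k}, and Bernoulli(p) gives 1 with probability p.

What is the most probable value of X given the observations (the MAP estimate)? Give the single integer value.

argmax_v P(X = v | obs) = 1

Enumerate traces; 4 have nonzero weight after conditioning:
  (Z=0, X=1, Y=1) weight 3/40
  (Z=0, X=2, Y=0) weight 1/20
  (Z=1, X=1, Y=1) weight 3/50
  (Z=1, X=2, Y=0) weight 3/50
Group by X:
  weight(X=1) = 27/200
  weight(X=2) = 11/100
Total weight = 27/200 + 11/100 = 49/200
P(X=1 | obs) = 27/200 / 49/200 = 27/49
P(X=2 | obs) = 11/100 / 49/200 = 22/49
argmax = 1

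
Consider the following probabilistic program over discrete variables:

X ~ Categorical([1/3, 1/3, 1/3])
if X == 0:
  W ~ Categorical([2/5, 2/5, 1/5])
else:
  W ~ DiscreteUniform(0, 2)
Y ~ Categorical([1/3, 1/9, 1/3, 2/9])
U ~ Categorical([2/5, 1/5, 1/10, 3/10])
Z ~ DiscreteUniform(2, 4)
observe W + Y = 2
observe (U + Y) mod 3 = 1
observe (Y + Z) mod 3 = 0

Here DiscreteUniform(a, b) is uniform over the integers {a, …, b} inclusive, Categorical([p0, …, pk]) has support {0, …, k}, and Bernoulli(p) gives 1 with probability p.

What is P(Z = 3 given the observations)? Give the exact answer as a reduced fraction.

P(Z = 3 | obs) = 39/119

Enumerate traces; 12 have nonzero weight after conditioning:
  (X=0, W=0, Y=2, U=2, Z=4) weight 1/675
  (X=0, W=1, Y=1, U=0, Z=2) weight 4/2025
  (X=0, W=1, Y=1, U=3, Z=2) weight 1/675
  (X=0, W=2, Y=0, U=1, Z=3) weight 1/675
  (X=1, W=0, Y=2, U=2, Z=4) weight 1/810
  (X=1, W=1, Y=1, U=0, Z=2) weight 2/1215
  (X=1, W=1, Y=1, U=3, Z=2) weight 1/810
  (X=1, W=2, Y=0, U=1, Z=3) weight 1/405
  … 4 more
Group by Z:
  weight(Z=2) = 56/6075
  weight(Z=3) = 13/2025
  weight(Z=4) = 8/2025
Total weight = 56/6075 + 13/2025 + 8/2025 = 119/6075
P(Z=2 | obs) = 56/6075 / 119/6075 = 8/17
P(Z=3 | obs) = 13/2025 / 119/6075 = 39/119
P(Z=4 | obs) = 8/2025 / 119/6075 = 24/119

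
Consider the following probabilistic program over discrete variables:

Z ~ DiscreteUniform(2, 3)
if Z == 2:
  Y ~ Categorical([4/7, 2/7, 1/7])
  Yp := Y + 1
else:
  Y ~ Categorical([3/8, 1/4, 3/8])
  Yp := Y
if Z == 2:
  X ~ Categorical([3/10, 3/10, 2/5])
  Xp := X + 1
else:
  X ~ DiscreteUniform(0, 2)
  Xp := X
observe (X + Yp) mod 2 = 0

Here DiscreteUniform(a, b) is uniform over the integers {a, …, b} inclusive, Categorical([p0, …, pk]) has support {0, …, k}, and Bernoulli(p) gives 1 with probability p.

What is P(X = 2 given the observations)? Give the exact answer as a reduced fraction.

P(X = 2 | obs) = 153/419

Enumerate traces; 9 have nonzero weight after conditioning:
  (Z=2, Y=0, X=1) weight 3/35
  (Z=2, Y=1, X=0) weight 3/70
  (Z=2, Y=1, X=2) weight 2/35
  (Z=2, Y=2, X=1) weight 3/140
  (Z=3, Y=0, X=0) weight 1/16
  (Z=3, Y=0, X=2) weight 1/16
  (Z=3, Y=1, X=1) weight 1/24
  (Z=3, Y=2, X=0) weight 1/16
  … 1 more
Group by X:
  weight(X=0) = 47/280
  weight(X=1) = 25/168
  weight(X=2) = 51/280
Total weight = 47/280 + 25/168 + 51/280 = 419/840
P(X=0 | obs) = 47/280 / 419/840 = 141/419
P(X=1 | obs) = 25/168 / 419/840 = 125/419
P(X=2 | obs) = 51/280 / 419/840 = 153/419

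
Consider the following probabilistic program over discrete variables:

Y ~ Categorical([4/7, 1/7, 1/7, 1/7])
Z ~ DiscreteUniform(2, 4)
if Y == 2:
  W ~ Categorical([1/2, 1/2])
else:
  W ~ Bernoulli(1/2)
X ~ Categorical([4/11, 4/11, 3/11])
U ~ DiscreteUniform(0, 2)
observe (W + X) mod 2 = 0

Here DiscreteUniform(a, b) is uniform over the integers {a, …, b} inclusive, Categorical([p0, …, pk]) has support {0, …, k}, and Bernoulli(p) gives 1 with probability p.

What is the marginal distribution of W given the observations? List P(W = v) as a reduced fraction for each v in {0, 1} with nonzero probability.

Enumerate traces; 108 have nonzero weight after conditioning:
  (Y=0, Z=2, W=0, X=0, U=0) weight 8/693
  (Y=0, Z=2, W=0, X=0, U=1) weight 8/693
  (Y=0, Z=2, W=0, X=0, U=2) weight 8/693
  (Y=0, Z=2, W=0, X=2, U=0) weight 2/231
  (Y=0, Z=2, W=0, X=2, U=1) weight 2/231
  (Y=0, Z=2, W=0, X=2, U=2) weight 2/231
  (Y=0, Z=2, W=1, X=1, U=0) weight 8/693
  (Y=0, Z=2, W=1, X=1, U=1) weight 8/693
  … 100 more
Group by W:
  weight(W=0) = 7/22
  weight(W=1) = 2/11
Total weight = 7/22 + 2/11 = 1/2
P(W=0 | obs) = 7/22 / 1/2 = 7/11
P(W=1 | obs) = 2/11 / 1/2 = 4/11

P(W=0) = 7/11, P(W=1) = 4/11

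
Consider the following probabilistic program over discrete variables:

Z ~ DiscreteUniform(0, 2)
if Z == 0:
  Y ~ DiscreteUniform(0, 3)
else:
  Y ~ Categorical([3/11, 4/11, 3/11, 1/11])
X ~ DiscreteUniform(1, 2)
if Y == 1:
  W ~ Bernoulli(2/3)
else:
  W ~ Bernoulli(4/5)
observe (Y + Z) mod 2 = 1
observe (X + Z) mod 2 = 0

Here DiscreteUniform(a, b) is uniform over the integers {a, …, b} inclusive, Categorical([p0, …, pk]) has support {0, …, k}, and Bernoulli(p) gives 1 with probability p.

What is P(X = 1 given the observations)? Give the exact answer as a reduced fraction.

P(X = 1 | obs) = 4/11

Enumerate traces; 12 have nonzero weight after conditioning:
  (Z=0, Y=1, X=2, W=0) weight 1/72
  (Z=0, Y=1, X=2, W=1) weight 1/36
  (Z=0, Y=3, X=2, W=0) weight 1/120
  (Z=0, Y=3, X=2, W=1) weight 1/30
  (Z=1, Y=0, X=1, W=0) weight 1/110
  (Z=1, Y=0, X=1, W=1) weight 2/55
  (Z=1, Y=2, X=1, W=0) weight 1/110
  (Z=1, Y=2, X=1, W=1) weight 2/55
  … 4 more
Group by X:
  weight(X=1) = 1/11
  weight(X=2) = 7/44
Total weight = 1/11 + 7/44 = 1/4
P(X=1 | obs) = 1/11 / 1/4 = 4/11
P(X=2 | obs) = 7/44 / 1/4 = 7/11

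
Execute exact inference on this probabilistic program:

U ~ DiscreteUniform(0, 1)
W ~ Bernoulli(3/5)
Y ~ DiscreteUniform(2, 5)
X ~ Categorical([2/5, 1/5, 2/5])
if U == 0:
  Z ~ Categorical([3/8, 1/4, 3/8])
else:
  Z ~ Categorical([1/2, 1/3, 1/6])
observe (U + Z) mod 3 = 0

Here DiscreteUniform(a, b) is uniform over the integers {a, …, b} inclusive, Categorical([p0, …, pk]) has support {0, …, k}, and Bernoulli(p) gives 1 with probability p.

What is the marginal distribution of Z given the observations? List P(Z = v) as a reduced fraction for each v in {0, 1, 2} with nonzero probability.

P(Z=0) = 9/13, P(Z=2) = 4/13

Enumerate traces; 48 have nonzero weight after conditioning:
  (U=0, W=0, Y=2, X=0, Z=0) weight 3/400
  (U=0, W=0, Y=2, X=1, Z=0) weight 3/800
  (U=0, W=0, Y=2, X=2, Z=0) weight 3/400
  (U=0, W=0, Y=3, X=0, Z=0) weight 3/400
  (U=0, W=0, Y=3, X=1, Z=0) weight 3/800
  (U=0, W=0, Y=3, X=2, Z=0) weight 3/400
  (U=0, W=0, Y=4, X=0, Z=0) weight 3/400
  (U=0, W=0, Y=4, X=1, Z=0) weight 3/800
  (U=1, W=0, Y=2, X=0, Z=2) weight 1/300
  … 39 more
Group by Z:
  weight(Z=0) = 3/16
  weight(Z=2) = 1/12
Total weight = 3/16 + 1/12 = 13/48
P(Z=0 | obs) = 3/16 / 13/48 = 9/13
P(Z=2 | obs) = 1/12 / 13/48 = 4/13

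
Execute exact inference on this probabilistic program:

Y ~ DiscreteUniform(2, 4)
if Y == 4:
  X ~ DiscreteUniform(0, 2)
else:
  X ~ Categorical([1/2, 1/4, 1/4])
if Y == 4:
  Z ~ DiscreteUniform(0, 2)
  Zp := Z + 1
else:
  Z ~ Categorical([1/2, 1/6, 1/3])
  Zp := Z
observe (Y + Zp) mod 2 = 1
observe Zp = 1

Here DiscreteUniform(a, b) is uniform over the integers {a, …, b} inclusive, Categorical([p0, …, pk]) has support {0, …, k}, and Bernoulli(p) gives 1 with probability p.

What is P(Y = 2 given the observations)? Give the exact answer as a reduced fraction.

Enumerate traces; 6 have nonzero weight after conditioning:
  (Y=2, X=0, Z=1) weight 1/36
  (Y=2, X=1, Z=1) weight 1/72
  (Y=2, X=2, Z=1) weight 1/72
  (Y=4, X=0, Z=0) weight 1/27
  (Y=4, X=1, Z=0) weight 1/27
  (Y=4, X=2, Z=0) weight 1/27
Group by Y:
  weight(Y=2) = 1/18
  weight(Y=4) = 1/9
Total weight = 1/18 + 1/9 = 1/6
P(Y=2 | obs) = 1/18 / 1/6 = 1/3
P(Y=4 | obs) = 1/9 / 1/6 = 2/3

P(Y = 2 | obs) = 1/3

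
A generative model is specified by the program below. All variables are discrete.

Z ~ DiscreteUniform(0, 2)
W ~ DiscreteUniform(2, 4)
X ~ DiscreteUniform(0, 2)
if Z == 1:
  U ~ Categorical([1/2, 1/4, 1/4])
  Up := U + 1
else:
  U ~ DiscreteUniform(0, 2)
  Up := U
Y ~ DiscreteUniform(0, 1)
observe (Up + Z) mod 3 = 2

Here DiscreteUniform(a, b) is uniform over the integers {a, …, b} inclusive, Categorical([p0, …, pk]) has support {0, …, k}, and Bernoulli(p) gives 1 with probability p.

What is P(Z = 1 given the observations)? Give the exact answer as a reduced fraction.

Enumerate traces; 54 have nonzero weight after conditioning:
  (Z=0, W=2, X=0, U=2, Y=0) weight 1/162
  (Z=0, W=2, X=0, U=2, Y=1) weight 1/162
  (Z=0, W=2, X=1, U=2, Y=0) weight 1/162
  (Z=0, W=2, X=1, U=2, Y=1) weight 1/162
  (Z=0, W=2, X=2, U=2, Y=0) weight 1/162
  (Z=0, W=2, X=2, U=2, Y=1) weight 1/162
  (Z=0, W=3, X=0, U=2, Y=0) weight 1/162
  (Z=0, W=3, X=0, U=2, Y=1) weight 1/162
  (Z=1, W=2, X=0, U=0, Y=0) weight 1/108
  (Z=2, W=2, X=0, U=0, Y=0) weight 1/162
  … 44 more
Group by Z:
  weight(Z=0) = 1/9
  weight(Z=1) = 1/6
  weight(Z=2) = 1/9
Total weight = 1/9 + 1/6 + 1/9 = 7/18
P(Z=0 | obs) = 1/9 / 7/18 = 2/7
P(Z=1 | obs) = 1/6 / 7/18 = 3/7
P(Z=2 | obs) = 1/9 / 7/18 = 2/7

P(Z = 1 | obs) = 3/7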